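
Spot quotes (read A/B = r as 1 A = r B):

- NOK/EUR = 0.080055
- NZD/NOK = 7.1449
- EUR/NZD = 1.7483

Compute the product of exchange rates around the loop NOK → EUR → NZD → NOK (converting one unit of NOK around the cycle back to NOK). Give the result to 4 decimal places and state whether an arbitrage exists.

1.0000 (no arbitrage)

Around NOK → EUR → NZD → NOK: 1 × 0.080055 × 1.7483 × 7.1449 = 1.000001
Product ≈ 1 (deviation 0.000%, within rounding noise).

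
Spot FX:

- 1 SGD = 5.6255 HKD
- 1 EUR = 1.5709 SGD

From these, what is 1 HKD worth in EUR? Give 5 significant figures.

HKD/EUR = 0.11316

1 HKD ÷ 5.6255 = 0.177762 SGD
0.177762 SGD ÷ 1.5709 = 0.113159 EUR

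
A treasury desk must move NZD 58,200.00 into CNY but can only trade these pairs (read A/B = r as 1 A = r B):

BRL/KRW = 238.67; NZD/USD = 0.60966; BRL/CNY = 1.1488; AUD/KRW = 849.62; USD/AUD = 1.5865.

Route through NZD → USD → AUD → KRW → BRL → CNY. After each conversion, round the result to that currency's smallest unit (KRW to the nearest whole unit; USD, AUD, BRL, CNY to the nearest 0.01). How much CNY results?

NZD 58,200.00 × 0.60966 = USD 35,482.21
USD 35,482.21 × 1.5865 = AUD 56,292.53
AUD 56,292.53 × 849.62 = KRW 47,827,259
KRW 47,827,259 ÷ 238.67 = BRL 200,390.74
BRL 200,390.74 × 1.1488 = CNY 230,208.88

CNY 230,208.88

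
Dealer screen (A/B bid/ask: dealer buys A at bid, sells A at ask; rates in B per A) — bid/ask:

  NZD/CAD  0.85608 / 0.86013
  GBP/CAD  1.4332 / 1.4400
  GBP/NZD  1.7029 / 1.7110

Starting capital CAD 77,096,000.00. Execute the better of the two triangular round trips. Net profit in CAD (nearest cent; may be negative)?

Best loop CAD → GBP → NZD → CAD:
CAD 77,096,000.00 ÷ 1.4400 (buy GBP at ask) = GBP 53,538,888.89
GBP 53,538,888.89 × 1.7029 (sell GBP at bid) = NZD 91,171,373.89
NZD 91,171,373.89 × 0.85608 (sell NZD at bid) = CAD 78,049,989.76

Net profit: CAD 953,989.76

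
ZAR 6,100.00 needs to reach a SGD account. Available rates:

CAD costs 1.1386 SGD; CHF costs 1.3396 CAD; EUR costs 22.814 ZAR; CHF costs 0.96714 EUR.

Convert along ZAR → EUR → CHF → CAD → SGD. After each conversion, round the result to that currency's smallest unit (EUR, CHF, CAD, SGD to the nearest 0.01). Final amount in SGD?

SGD 421.68

ZAR 6,100.00 ÷ 22.814 = EUR 267.38
EUR 267.38 ÷ 0.96714 = CHF 276.46
CHF 276.46 × 1.3396 = CAD 370.35
CAD 370.35 × 1.1386 = SGD 421.68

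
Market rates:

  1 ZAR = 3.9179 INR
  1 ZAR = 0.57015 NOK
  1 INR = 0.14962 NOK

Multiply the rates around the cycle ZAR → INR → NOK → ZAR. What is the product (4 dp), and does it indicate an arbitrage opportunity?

1.0281 (arbitrage exists)

Around ZAR → INR → NOK → ZAR: 1 × 3.9179 × 0.14962 ÷ 0.57015 = 1.028144
Product > 1; profitable direction is ZAR → INR → NOK → ZAR.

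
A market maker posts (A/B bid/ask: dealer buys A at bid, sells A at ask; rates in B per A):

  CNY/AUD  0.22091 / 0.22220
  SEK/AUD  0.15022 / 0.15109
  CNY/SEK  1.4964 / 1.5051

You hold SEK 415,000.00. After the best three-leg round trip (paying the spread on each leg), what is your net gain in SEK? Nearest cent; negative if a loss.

Best loop SEK → AUD → CNY → SEK:
SEK 415,000.00 × 0.15022 (sell SEK at bid) = AUD 62,341.30
AUD 62,341.30 ÷ 0.22220 (buy CNY at ask) = CNY 280,563.91
CNY 280,563.91 × 1.4964 (sell CNY at bid) = SEK 419,835.83

Net profit: SEK 4,835.83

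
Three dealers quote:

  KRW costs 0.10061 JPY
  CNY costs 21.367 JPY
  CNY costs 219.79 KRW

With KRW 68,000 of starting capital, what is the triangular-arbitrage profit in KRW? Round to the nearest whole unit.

Profitable loop is KRW → JPY → CNY → KRW:
KRW 68,000 × 0.10061 = JPY 6,841
JPY 6,841 ÷ 21.367 = CNY 320.19
CNY 320.19 × 219.79 = KRW 70,374
Profit = KRW 70,374 − KRW 68,000

Profit: KRW 2,374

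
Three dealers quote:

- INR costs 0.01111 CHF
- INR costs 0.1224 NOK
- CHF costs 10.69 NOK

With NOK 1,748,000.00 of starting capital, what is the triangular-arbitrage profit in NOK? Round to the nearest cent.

Profit: NOK 53,486.79

Profitable loop is NOK → CHF → INR → NOK:
NOK 1,748,000.00 ÷ 10.69 = CHF 163,517.31
CHF 163,517.31 ÷ 0.01111 = INR 14,718,029.33
INR 14,718,029.33 × 0.1224 = NOK 1,801,486.79
Profit = NOK 1,801,486.79 − NOK 1,748,000.00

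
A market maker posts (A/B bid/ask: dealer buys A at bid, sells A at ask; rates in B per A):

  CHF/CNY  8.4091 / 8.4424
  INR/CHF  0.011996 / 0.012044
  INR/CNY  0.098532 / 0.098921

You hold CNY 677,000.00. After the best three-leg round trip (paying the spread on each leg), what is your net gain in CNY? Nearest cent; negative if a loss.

Best loop CNY → INR → CHF → CNY:
CNY 677,000.00 ÷ 0.098921 (buy INR at ask) = INR 6,843,845.09
INR 6,843,845.09 × 0.011996 (sell INR at bid) = CHF 82,098.77
CHF 82,098.77 × 8.4091 (sell CHF at bid) = CNY 690,376.73

Net profit: CNY 13,376.73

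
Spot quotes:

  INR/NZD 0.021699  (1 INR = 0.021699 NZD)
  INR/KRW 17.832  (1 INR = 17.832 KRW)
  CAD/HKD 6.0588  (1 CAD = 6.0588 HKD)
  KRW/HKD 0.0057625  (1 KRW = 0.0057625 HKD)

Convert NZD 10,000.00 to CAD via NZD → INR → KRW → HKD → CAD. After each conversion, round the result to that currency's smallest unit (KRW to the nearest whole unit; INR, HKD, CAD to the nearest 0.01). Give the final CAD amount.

CAD 7,816.00

NZD 10,000.00 ÷ 0.021699 = INR 460,850.73
INR 460,850.73 × 17.832 = KRW 8,217,890
KRW 8,217,890 × 0.0057625 = HKD 47,355.59
HKD 47,355.59 ÷ 6.0588 = CAD 7,816.00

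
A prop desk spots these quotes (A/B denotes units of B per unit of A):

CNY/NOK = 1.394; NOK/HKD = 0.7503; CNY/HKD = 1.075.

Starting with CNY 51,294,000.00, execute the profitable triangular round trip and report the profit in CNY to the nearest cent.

Profit: CNY 1,426,231.85

Profitable loop is CNY → HKD → NOK → CNY:
CNY 51,294,000.00 × 1.075 = HKD 55,141,050.00
HKD 55,141,050.00 ÷ 0.7503 = NOK 73,492,003.20
NOK 73,492,003.20 ÷ 1.394 = CNY 52,720,231.85
Profit = CNY 52,720,231.85 − CNY 51,294,000.00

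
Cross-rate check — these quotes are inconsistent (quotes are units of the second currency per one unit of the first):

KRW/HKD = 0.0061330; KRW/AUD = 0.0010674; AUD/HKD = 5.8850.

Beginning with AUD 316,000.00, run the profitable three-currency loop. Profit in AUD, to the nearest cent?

Profitable loop is AUD → HKD → KRW → AUD:
AUD 316,000.00 × 5.8850 = HKD 1,859,660.00
HKD 1,859,660.00 ÷ 0.0061330 = KRW 303,221,914
KRW 303,221,914 × 0.0010674 = AUD 323,659.07
Profit = AUD 323,659.07 − AUD 316,000.00

Profit: AUD 7,659.07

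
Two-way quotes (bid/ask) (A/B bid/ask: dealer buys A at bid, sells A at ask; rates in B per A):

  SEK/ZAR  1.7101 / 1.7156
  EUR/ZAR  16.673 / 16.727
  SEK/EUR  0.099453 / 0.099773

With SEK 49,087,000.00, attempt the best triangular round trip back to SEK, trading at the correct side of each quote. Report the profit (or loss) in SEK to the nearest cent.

Best loop SEK → ZAR → EUR → SEK:
SEK 49,087,000.00 × 1.7101 (sell SEK at bid) = ZAR 83,943,678.70
ZAR 83,943,678.70 ÷ 16.727 (buy EUR at ask) = EUR 5,018,453.92
EUR 5,018,453.92 ÷ 0.099773 (buy SEK at ask) = SEK 50,298,717.28

Net profit: SEK 1,211,717.28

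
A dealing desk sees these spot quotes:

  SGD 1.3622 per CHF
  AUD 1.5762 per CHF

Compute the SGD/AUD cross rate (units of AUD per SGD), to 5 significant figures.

1 SGD ÷ 1.3622 = 0.734107 CHF
0.734107 CHF × 1.5762 = 1.1571 AUD

SGD/AUD = 1.1571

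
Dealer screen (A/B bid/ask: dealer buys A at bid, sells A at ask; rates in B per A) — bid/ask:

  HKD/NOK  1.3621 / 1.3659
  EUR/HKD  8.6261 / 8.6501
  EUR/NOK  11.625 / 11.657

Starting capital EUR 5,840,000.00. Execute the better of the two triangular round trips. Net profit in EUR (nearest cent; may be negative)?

Best loop EUR → HKD → NOK → EUR:
EUR 5,840,000.00 × 8.6261 (sell EUR at bid) = HKD 50,376,424.00
HKD 50,376,424.00 × 1.3621 (sell HKD at bid) = NOK 68,617,727.13
NOK 68,617,727.13 ÷ 11.657 (buy EUR at ask) = EUR 5,886,396.77

Net profit: EUR 46,396.77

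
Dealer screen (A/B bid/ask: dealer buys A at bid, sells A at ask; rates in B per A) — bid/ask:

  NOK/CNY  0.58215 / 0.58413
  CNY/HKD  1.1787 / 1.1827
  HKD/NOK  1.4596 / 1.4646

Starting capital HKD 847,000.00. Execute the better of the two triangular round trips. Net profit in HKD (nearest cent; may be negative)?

Best loop HKD → NOK → CNY → HKD:
HKD 847,000.00 × 1.4596 (sell HKD at bid) = NOK 1,236,281.20
NOK 1,236,281.20 × 0.58215 (sell NOK at bid) = CNY 719,701.10
CNY 719,701.10 × 1.1787 (sell CNY at bid) = HKD 848,311.69

Net profit: HKD 1,311.69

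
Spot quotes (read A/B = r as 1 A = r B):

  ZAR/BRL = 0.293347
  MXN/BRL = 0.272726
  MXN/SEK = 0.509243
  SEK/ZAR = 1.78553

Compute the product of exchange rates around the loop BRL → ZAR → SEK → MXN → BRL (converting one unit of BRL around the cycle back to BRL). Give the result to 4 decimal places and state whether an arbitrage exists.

1.0225 (arbitrage exists)

Around BRL → ZAR → SEK → MXN → BRL: 1 ÷ 0.293347 ÷ 1.78553 ÷ 0.509243 × 0.272726 = 1.022475
Product > 1; profitable direction is BRL → ZAR → SEK → MXN → BRL.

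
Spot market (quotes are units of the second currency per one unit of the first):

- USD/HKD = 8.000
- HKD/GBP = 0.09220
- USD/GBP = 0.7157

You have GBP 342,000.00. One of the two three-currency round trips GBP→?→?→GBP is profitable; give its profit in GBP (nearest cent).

Profitable loop is GBP → USD → HKD → GBP:
GBP 342,000.00 ÷ 0.7157 = USD 477,853.85
USD 477,853.85 × 8.000 = HKD 3,822,830.80
HKD 3,822,830.80 × 0.09220 = GBP 352,465.00
Profit = GBP 352,465.00 − GBP 342,000.00

Profit: GBP 10,465.00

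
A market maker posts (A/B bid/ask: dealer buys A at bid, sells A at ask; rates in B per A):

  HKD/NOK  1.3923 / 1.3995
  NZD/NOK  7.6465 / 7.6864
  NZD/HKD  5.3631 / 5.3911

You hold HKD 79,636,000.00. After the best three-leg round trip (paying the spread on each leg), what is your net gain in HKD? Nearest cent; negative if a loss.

Best loop HKD → NZD → NOK → HKD:
HKD 79,636,000.00 ÷ 5.3911 (buy NZD at ask) = NZD 14,771,753.45
NZD 14,771,753.45 × 7.6465 (sell NZD at bid) = NOK 112,952,212.72
NOK 112,952,212.72 ÷ 1.3995 (buy HKD at ask) = HKD 80,708,976.58

Net profit: HKD 1,072,976.58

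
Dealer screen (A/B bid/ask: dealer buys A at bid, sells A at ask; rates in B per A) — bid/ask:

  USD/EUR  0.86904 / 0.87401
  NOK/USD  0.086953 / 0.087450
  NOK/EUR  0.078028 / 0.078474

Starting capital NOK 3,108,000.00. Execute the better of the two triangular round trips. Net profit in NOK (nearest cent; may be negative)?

Net profit: NOK 64,891.86

Best loop NOK → EUR → USD → NOK:
NOK 3,108,000.00 × 0.078028 (sell NOK at bid) = EUR 242,511.02
EUR 242,511.02 ÷ 0.87401 (buy USD at ask) = USD 277,469.39
USD 277,469.39 ÷ 0.087450 (buy NOK at ask) = NOK 3,172,891.86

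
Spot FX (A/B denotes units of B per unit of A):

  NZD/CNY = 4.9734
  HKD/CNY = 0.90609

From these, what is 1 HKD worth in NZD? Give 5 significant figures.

HKD/NZD = 0.18219

1 HKD × 0.90609 = 0.90609 CNY
0.90609 CNY ÷ 4.9734 = 0.182187 NZD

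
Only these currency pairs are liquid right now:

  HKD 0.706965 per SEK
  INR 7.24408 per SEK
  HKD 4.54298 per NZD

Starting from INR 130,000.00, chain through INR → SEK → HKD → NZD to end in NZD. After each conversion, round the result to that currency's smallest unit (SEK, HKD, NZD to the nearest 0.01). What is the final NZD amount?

INR 130,000.00 ÷ 7.24408 = SEK 17,945.69
SEK 17,945.69 × 0.706965 = HKD 12,686.97
HKD 12,686.97 ÷ 4.54298 = NZD 2,792.65

NZD 2,792.65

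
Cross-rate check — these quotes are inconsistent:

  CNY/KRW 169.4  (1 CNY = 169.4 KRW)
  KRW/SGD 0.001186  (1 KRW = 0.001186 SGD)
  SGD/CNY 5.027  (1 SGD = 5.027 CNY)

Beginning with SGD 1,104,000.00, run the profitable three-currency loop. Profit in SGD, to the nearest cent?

Profitable loop is SGD → CNY → KRW → SGD:
SGD 1,104,000.00 × 5.027 = CNY 5,549,808.00
CNY 5,549,808.00 × 169.4 = KRW 940,137,475
KRW 940,137,475 × 0.001186 = SGD 1,115,003.05
Profit = SGD 1,115,003.05 − SGD 1,104,000.00

Profit: SGD 11,003.05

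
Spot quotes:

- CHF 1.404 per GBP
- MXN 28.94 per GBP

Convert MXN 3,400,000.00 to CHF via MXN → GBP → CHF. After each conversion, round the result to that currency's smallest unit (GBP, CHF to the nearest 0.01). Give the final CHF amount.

MXN 3,400,000.00 ÷ 28.94 = GBP 117,484.45
GBP 117,484.45 × 1.404 = CHF 164,948.17

CHF 164,948.17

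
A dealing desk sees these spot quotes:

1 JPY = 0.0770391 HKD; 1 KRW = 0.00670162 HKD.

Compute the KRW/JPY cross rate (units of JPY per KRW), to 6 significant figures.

1 KRW × 0.00670162 = 0.00670162 HKD
0.00670162 HKD ÷ 0.0770391 = 0.0869899 JPY

KRW/JPY = 0.0869899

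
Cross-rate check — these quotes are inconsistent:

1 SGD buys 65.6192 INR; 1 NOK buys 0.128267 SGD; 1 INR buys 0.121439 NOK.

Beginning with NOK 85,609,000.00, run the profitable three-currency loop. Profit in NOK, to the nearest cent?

Profit: NOK 1,894,107.22

Profitable loop is NOK → SGD → INR → NOK:
NOK 85,609,000.00 × 0.128267 = SGD 10,980,809.60
SGD 10,980,809.60 × 65.6192 = INR 720,551,941.50
INR 720,551,941.50 × 0.121439 = NOK 87,503,107.22
Profit = NOK 87,503,107.22 − NOK 85,609,000.00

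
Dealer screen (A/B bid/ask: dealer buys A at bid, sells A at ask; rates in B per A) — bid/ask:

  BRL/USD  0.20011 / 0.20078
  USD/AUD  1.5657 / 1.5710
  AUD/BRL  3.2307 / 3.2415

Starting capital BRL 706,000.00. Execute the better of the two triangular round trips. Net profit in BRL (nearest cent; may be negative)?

Net profit: BRL 8,625.78

Best loop BRL → USD → AUD → BRL:
BRL 706,000.00 × 0.20011 (sell BRL at bid) = USD 141,277.66
USD 141,277.66 × 1.5657 (sell USD at bid) = AUD 221,198.43
AUD 221,198.43 × 3.2307 (sell AUD at bid) = BRL 714,625.78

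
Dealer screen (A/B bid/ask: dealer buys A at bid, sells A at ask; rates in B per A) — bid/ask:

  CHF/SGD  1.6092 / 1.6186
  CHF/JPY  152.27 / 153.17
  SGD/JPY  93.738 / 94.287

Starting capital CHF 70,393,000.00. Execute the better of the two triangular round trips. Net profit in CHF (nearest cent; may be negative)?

Best loop CHF → JPY → SGD → CHF:
CHF 70,393,000.00 × 152.27 (sell CHF at bid) = JPY 10,718,742,110
JPY 10,718,742,110 ÷ 94.287 (buy SGD at ask) = SGD 113,682,078.23
SGD 113,682,078.23 ÷ 1.6186 (buy CHF at ask) = CHF 70,234,819.12

Net result: CHF -158,180.88 (no profitable arbitrage after spreads)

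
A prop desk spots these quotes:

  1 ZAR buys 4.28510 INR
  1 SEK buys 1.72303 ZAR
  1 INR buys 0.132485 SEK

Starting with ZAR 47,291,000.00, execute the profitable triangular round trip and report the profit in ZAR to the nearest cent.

Profit: ZAR 1,054,714.94

Profitable loop is ZAR → SEK → INR → ZAR:
ZAR 47,291,000.00 ÷ 1.72303 = SEK 27,446,417.07
SEK 27,446,417.07 ÷ 0.132485 = INR 207,166,223.10
INR 207,166,223.10 ÷ 4.28510 = ZAR 48,345,714.94
Profit = ZAR 48,345,714.94 − ZAR 47,291,000.00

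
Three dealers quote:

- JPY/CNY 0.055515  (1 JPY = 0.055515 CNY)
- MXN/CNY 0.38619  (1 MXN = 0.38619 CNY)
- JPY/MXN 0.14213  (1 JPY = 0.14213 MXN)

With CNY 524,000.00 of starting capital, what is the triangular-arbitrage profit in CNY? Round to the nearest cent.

Profit: CNY 5,974.35

Profitable loop is CNY → MXN → JPY → CNY:
CNY 524,000.00 ÷ 0.38619 = MXN 1,356,845.08
MXN 1,356,845.08 ÷ 0.14213 = JPY 9,546,507
JPY 9,546,507 × 0.055515 = CNY 529,974.35
Profit = CNY 529,974.35 − CNY 524,000.00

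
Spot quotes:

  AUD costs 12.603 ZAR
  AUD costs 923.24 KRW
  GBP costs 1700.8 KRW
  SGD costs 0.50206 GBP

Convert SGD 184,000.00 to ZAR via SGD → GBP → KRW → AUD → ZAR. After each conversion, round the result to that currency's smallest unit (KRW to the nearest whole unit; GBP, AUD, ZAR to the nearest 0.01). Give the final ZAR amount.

ZAR 2,144,796.06

SGD 184,000.00 × 0.50206 = GBP 92,379.04
GBP 92,379.04 × 1700.8 = KRW 157,118,271
KRW 157,118,271 ÷ 923.24 = AUD 170,181.39
AUD 170,181.39 × 12.603 = ZAR 2,144,796.06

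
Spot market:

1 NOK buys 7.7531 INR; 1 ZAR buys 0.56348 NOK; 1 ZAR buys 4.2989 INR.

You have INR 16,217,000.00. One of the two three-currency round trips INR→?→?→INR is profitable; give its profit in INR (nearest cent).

Profit: INR 263,374.08

Profitable loop is INR → ZAR → NOK → INR:
INR 16,217,000.00 ÷ 4.2989 = ZAR 3,772,360.37
ZAR 3,772,360.37 × 0.56348 = NOK 2,125,649.62
NOK 2,125,649.62 × 7.7531 = INR 16,480,374.08
Profit = INR 16,480,374.08 − INR 16,217,000.00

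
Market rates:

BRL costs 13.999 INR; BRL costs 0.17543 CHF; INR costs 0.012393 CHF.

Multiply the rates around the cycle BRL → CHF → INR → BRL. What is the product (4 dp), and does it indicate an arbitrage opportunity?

Around BRL → CHF → INR → BRL: 1 × 0.17543 ÷ 0.012393 ÷ 13.999 = 1.011184
Product > 1; profitable direction is BRL → CHF → INR → BRL.

1.0112 (arbitrage exists)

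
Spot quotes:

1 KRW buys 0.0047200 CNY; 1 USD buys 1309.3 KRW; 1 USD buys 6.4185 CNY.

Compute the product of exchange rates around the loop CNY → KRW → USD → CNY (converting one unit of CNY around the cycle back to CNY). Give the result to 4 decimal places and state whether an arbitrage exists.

Around CNY → KRW → USD → CNY: 1 ÷ 0.0047200 ÷ 1309.3 × 6.4185 = 1.038610
Product > 1; profitable direction is CNY → KRW → USD → CNY.

1.0386 (arbitrage exists)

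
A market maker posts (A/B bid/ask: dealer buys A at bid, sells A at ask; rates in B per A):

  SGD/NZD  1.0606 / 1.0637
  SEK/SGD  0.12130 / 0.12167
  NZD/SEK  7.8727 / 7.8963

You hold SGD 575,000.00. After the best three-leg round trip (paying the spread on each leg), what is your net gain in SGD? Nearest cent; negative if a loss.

Best loop SGD → NZD → SEK → SGD:
SGD 575,000.00 × 1.0606 (sell SGD at bid) = NZD 609,845.00
NZD 609,845.00 × 7.8727 (sell NZD at bid) = SEK 4,801,126.73
SEK 4,801,126.73 × 0.12130 (sell SEK at bid) = SGD 582,376.67

Net profit: SGD 7,376.67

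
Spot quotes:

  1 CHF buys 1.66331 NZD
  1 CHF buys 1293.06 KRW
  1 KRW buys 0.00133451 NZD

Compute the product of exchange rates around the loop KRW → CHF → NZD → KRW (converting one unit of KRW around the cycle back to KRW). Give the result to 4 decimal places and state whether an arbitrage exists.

0.9639 (arbitrage exists)

Around KRW → CHF → NZD → KRW: 1 ÷ 1293.06 × 1.66331 ÷ 0.00133451 = 0.963902
Product < 1; profitable direction is KRW → NZD → CHF → KRW.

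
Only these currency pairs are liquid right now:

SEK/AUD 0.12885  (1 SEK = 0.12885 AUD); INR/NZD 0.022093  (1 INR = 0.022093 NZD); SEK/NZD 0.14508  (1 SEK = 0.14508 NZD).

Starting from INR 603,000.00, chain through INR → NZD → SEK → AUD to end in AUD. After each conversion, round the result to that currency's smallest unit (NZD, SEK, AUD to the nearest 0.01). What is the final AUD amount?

AUD 11,831.75

INR 603,000.00 × 0.022093 = NZD 13,322.08
NZD 13,322.08 ÷ 0.14508 = SEK 91,825.75
SEK 91,825.75 × 0.12885 = AUD 11,831.75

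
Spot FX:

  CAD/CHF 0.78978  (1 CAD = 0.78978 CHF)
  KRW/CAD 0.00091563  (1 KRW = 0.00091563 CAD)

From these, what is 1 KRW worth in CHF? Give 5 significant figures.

KRW/CHF = 0.00072315

1 KRW × 0.00091563 = 0.00091563 CAD
0.00091563 CAD × 0.78978 = 0.000723146 CHF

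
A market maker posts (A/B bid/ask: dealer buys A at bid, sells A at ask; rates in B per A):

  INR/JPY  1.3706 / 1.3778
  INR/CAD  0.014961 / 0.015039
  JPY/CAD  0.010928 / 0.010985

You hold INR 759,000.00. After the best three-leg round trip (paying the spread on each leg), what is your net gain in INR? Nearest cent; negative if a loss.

Net result: INR -3,082.79 (no profitable arbitrage after spreads)

Best loop INR → JPY → CAD → INR:
INR 759,000.00 × 1.3706 (sell INR at bid) = JPY 1,040,285
JPY 1,040,285 × 0.010928 (sell JPY at bid) = CAD 11,368.24
CAD 11,368.24 ÷ 0.015039 (buy INR at ask) = INR 755,917.21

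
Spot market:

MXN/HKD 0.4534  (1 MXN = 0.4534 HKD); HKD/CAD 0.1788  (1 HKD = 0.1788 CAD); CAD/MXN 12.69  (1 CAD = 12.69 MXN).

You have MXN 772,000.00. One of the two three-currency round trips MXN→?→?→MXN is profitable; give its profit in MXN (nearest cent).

Profit: MXN 22,196.47

Profitable loop is MXN → HKD → CAD → MXN:
MXN 772,000.00 × 0.4534 = HKD 350,024.80
HKD 350,024.80 × 0.1788 = CAD 62,584.43
CAD 62,584.43 × 12.69 = MXN 794,196.47
Profit = MXN 794,196.47 − MXN 772,000.00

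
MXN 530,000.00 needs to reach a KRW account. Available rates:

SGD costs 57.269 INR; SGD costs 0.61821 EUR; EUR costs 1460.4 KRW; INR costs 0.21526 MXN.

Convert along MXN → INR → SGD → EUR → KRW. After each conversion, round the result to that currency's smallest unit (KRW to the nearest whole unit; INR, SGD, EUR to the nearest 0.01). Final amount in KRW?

MXN 530,000.00 ÷ 0.21526 = INR 2,462,138.81
INR 2,462,138.81 ÷ 57.269 = SGD 42,992.52
SGD 42,992.52 × 0.61821 = EUR 26,578.41
EUR 26,578.41 × 1460.4 = KRW 38,815,110

KRW 38,815,110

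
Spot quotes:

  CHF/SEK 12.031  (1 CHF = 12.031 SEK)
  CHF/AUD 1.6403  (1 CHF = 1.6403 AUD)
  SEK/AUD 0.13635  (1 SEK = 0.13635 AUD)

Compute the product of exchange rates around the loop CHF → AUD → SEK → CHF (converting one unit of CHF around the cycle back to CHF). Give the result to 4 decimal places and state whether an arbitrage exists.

0.9999 (no arbitrage)

Around CHF → AUD → SEK → CHF: 1 × 1.6403 ÷ 0.13635 ÷ 12.031 = 0.999923
Product ≈ 1 (deviation 0.008%, within rounding noise).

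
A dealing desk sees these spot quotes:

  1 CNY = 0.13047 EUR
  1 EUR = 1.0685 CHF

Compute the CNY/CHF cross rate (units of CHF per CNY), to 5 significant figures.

CNY/CHF = 0.13941

1 CNY × 0.13047 = 0.13047 EUR
0.13047 EUR × 1.0685 = 0.139407 CHF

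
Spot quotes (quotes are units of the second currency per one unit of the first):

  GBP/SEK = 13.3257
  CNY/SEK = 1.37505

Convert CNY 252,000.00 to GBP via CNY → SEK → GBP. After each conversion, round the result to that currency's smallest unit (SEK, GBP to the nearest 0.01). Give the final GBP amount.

GBP 26,003.33

CNY 252,000.00 × 1.37505 = SEK 346,512.60
SEK 346,512.60 ÷ 13.3257 = GBP 26,003.33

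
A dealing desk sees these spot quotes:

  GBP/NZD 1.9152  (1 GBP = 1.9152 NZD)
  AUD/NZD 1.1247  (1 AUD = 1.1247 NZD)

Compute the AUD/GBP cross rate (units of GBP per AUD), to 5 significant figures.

1 AUD × 1.1247 = 1.1247 NZD
1.1247 NZD ÷ 1.9152 = 0.587249 GBP

AUD/GBP = 0.58725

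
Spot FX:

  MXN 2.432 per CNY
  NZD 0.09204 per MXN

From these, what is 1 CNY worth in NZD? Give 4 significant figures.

1 CNY × 2.432 = 2.432 MXN
2.432 MXN × 0.09204 = 0.223841 NZD

CNY/NZD = 0.2238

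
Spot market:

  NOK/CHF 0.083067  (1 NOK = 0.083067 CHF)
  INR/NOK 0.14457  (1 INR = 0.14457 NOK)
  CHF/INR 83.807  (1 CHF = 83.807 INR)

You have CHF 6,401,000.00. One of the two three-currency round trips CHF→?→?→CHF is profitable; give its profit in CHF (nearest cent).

Profit: CHF 41,209.28

Profitable loop is CHF → INR → NOK → CHF:
CHF 6,401,000.00 × 83.807 = INR 536,448,607.00
INR 536,448,607.00 × 0.14457 = NOK 77,554,375.11
NOK 77,554,375.11 × 0.083067 = CHF 6,442,209.28
Profit = CHF 6,442,209.28 − CHF 6,401,000.00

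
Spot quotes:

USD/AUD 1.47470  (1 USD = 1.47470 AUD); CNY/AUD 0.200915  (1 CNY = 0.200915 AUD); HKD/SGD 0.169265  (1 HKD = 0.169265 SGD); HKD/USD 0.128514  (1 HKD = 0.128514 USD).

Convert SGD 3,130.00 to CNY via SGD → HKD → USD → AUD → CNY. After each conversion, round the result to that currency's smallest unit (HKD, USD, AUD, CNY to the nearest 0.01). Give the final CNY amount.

CNY 17,442.90

SGD 3,130.00 ÷ 0.169265 = HKD 18,491.71
HKD 18,491.71 × 0.128514 = USD 2,376.44
USD 2,376.44 × 1.47470 = AUD 3,504.54
AUD 3,504.54 ÷ 0.200915 = CNY 17,442.90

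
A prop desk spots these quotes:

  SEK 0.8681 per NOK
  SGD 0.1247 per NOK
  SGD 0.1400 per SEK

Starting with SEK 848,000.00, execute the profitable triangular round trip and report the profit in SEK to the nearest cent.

Profit: SEK 22,090.67

Profitable loop is SEK → NOK → SGD → SEK:
SEK 848,000.00 ÷ 0.8681 = NOK 976,845.99
NOK 976,845.99 × 0.1247 = SGD 121,812.69
SGD 121,812.69 ÷ 0.1400 = SEK 870,090.67
Profit = SEK 870,090.67 − SEK 848,000.00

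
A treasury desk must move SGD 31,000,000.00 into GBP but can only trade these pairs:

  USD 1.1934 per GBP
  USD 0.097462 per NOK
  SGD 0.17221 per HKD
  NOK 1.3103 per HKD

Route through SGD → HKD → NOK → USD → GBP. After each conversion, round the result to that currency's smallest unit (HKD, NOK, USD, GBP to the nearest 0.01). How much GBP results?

GBP 19,262,974.68

SGD 31,000,000.00 ÷ 0.17221 = HKD 180,012,775.10
HKD 180,012,775.10 × 1.3103 = NOK 235,870,739.21
NOK 235,870,739.21 × 0.097462 = USD 22,988,433.98
USD 22,988,433.98 ÷ 1.1934 = GBP 19,262,974.68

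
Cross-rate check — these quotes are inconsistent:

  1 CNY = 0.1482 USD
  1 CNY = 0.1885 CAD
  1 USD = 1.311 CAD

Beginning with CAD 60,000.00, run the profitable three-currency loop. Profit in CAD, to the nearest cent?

Profitable loop is CAD → CNY → USD → CAD:
CAD 60,000.00 ÷ 0.1885 = CNY 318,302.39
CNY 318,302.39 × 0.1482 = USD 47,172.41
USD 47,172.41 × 1.311 = CAD 61,843.03
Profit = CAD 61,843.03 − CAD 60,000.00

Profit: CAD 1,843.03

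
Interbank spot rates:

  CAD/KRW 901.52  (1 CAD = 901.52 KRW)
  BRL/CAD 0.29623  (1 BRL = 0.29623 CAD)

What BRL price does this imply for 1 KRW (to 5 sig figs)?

KRW/BRL = 0.0037445

1 KRW ÷ 901.52 = 0.00110924 CAD
0.00110924 CAD ÷ 0.29623 = 0.00374452 BRL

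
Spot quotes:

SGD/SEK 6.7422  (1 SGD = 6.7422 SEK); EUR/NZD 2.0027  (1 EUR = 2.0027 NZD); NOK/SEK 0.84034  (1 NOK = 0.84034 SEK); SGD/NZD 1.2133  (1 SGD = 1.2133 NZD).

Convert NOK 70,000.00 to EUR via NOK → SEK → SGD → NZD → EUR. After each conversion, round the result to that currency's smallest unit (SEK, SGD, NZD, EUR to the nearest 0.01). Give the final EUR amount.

EUR 5,285.71

NOK 70,000.00 × 0.84034 = SEK 58,823.80
SEK 58,823.80 ÷ 6.7422 = SGD 8,724.72
SGD 8,724.72 × 1.2133 = NZD 10,585.70
NZD 10,585.70 ÷ 2.0027 = EUR 5,285.71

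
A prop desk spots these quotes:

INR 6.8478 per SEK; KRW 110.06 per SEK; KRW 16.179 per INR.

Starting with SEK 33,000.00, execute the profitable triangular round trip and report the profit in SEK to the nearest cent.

Profitable loop is SEK → INR → KRW → SEK:
SEK 33,000.00 × 6.8478 = INR 225,977.40
INR 225,977.40 × 16.179 = KRW 3,656,088
KRW 3,656,088 ÷ 110.06 = SEK 33,219.05
Profit = SEK 33,219.05 − SEK 33,000.00

Profit: SEK 219.05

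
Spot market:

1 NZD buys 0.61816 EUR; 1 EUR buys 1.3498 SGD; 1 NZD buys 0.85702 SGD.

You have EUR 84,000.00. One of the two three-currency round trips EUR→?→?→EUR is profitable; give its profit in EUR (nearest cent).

Profitable loop is EUR → NZD → SGD → EUR:
EUR 84,000.00 ÷ 0.61816 = NZD 135,887.15
NZD 135,887.15 × 0.85702 = SGD 116,458.00
SGD 116,458.00 ÷ 1.3498 = EUR 86,277.97
Profit = EUR 86,277.97 − EUR 84,000.00

Profit: EUR 2,277.97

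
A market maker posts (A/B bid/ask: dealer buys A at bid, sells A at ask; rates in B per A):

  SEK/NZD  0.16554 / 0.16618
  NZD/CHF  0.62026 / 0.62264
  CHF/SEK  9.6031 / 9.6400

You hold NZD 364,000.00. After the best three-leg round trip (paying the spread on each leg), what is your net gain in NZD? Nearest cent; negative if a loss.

Best loop NZD → SEK → CHF → NZD:
NZD 364,000.00 ÷ 0.16618 (buy SEK at ask) = SEK 2,190,395.96
SEK 2,190,395.96 ÷ 9.6400 (buy CHF at ask) = CHF 227,219.50
CHF 227,219.50 ÷ 0.62264 (buy NZD at ask) = NZD 364,929.17

Net profit: NZD 929.17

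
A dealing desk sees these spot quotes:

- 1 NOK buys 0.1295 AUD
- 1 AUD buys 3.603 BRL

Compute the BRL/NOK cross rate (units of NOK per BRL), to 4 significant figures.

BRL/NOK = 2.143

1 BRL ÷ 3.603 = 0.277546 AUD
0.277546 AUD ÷ 0.1295 = 2.14322 NOK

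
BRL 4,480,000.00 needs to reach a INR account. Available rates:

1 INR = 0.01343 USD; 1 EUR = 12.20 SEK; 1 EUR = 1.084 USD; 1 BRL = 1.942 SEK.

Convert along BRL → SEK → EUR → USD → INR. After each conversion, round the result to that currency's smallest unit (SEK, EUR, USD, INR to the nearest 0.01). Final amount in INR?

INR 57,559,985.85

BRL 4,480,000.00 × 1.942 = SEK 8,700,160.00
SEK 8,700,160.00 ÷ 12.20 = EUR 713,127.87
EUR 713,127.87 × 1.084 = USD 773,030.61
USD 773,030.61 ÷ 0.01343 = INR 57,559,985.85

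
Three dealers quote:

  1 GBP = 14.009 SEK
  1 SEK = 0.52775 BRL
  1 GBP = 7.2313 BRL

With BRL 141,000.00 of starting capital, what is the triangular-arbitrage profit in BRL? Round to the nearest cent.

Profit: BRL 3,157.79

Profitable loop is BRL → GBP → SEK → BRL:
BRL 141,000.00 ÷ 7.2313 = GBP 19,498.57
GBP 19,498.57 × 14.009 = SEK 273,155.45
SEK 273,155.45 × 0.52775 = BRL 144,157.79
Profit = BRL 144,157.79 − BRL 141,000.00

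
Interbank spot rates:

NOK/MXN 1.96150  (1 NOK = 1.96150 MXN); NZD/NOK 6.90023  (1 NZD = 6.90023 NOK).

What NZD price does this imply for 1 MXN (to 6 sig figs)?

MXN/NZD = 0.0738836

1 MXN ÷ 1.96150 = 0.509814 NOK
0.509814 NOK ÷ 6.90023 = 0.0738836 NZD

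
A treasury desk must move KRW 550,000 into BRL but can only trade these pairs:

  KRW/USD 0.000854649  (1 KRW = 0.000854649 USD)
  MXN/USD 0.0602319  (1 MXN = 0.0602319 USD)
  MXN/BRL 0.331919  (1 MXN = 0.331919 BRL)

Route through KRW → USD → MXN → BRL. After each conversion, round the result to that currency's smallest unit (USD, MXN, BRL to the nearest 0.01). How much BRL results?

KRW 550,000 × 0.000854649 = USD 470.06
USD 470.06 ÷ 0.0602319 = MXN 7,804.17
MXN 7,804.17 × 0.331919 = BRL 2,590.35

BRL 2,590.35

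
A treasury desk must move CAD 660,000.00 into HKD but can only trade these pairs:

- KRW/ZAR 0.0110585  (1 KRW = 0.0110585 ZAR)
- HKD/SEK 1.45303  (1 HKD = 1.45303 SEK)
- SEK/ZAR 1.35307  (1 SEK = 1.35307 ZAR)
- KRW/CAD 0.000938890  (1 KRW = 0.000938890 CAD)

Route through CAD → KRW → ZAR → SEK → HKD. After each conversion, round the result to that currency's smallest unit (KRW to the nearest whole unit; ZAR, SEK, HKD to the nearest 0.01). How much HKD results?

CAD 660,000.00 ÷ 0.000938890 = KRW 702,957,748
KRW 702,957,748 × 0.0110585 = ZAR 7,773,658.26
ZAR 7,773,658.26 ÷ 1.35307 = SEK 5,745,200.37
SEK 5,745,200.37 ÷ 1.45303 = HKD 3,953,944.77

HKD 3,953,944.77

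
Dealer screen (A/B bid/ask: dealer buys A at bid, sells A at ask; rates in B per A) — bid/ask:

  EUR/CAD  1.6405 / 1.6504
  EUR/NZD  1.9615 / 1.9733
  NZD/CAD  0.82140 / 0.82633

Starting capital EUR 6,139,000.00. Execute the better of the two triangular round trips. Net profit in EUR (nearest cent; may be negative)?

Net profit: EUR 37,283.64

Best loop EUR → CAD → NZD → EUR:
EUR 6,139,000.00 × 1.6405 (sell EUR at bid) = CAD 10,071,029.50
CAD 10,071,029.50 ÷ 0.82633 (buy NZD at ask) = NZD 12,187,660.50
NZD 12,187,660.50 ÷ 1.9733 (buy EUR at ask) = EUR 6,176,283.64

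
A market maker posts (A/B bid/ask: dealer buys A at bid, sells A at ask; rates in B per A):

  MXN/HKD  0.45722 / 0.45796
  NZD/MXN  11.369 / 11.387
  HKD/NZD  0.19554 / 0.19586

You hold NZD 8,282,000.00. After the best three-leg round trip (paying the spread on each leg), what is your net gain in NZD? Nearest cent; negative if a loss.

Net profit: NZD 136,182.23

Best loop NZD → MXN → HKD → NZD:
NZD 8,282,000.00 × 11.369 (sell NZD at bid) = MXN 94,158,058.00
MXN 94,158,058.00 × 0.45722 (sell MXN at bid) = HKD 43,050,947.28
HKD 43,050,947.28 × 0.19554 (sell HKD at bid) = NZD 8,418,182.23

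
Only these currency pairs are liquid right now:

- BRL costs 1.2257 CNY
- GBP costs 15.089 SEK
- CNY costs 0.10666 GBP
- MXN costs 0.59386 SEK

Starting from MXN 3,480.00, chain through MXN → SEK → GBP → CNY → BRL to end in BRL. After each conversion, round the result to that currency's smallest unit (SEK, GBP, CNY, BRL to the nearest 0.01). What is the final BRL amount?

BRL 1,047.63

MXN 3,480.00 × 0.59386 = SEK 2,066.63
SEK 2,066.63 ÷ 15.089 = GBP 136.96
GBP 136.96 ÷ 0.10666 = CNY 1,284.08
CNY 1,284.08 ÷ 1.2257 = BRL 1,047.63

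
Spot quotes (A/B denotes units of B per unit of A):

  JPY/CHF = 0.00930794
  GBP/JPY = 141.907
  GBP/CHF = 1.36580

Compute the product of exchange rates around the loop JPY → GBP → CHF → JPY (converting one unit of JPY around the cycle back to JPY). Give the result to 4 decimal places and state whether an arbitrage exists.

1.0340 (arbitrage exists)

Around JPY → GBP → CHF → JPY: 1 ÷ 141.907 × 1.36580 ÷ 0.00930794 = 1.034022
Product > 1; profitable direction is JPY → GBP → CHF → JPY.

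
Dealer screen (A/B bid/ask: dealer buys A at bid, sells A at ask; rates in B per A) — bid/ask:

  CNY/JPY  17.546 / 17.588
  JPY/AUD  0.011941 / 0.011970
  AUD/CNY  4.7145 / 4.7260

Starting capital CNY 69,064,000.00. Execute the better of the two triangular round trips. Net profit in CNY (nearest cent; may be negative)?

Net profit: CNY 350,053.03

Best loop CNY → AUD → JPY → CNY:
CNY 69,064,000.00 ÷ 4.7260 (buy AUD at ask) = AUD 14,613,626.75
AUD 14,613,626.75 ÷ 0.011970 (buy JPY at ask) = JPY 1,220,854,365
JPY 1,220,854,365 ÷ 17.588 (buy CNY at ask) = CNY 69,414,053.03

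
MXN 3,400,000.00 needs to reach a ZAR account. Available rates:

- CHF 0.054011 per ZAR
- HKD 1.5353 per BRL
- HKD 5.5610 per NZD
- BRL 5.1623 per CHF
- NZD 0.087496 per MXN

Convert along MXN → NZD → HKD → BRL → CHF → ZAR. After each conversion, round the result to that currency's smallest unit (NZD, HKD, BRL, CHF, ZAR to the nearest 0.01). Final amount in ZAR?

MXN 3,400,000.00 × 0.087496 = NZD 297,486.40
NZD 297,486.40 × 5.5610 = HKD 1,654,321.87
HKD 1,654,321.87 ÷ 1.5353 = BRL 1,077,523.53
BRL 1,077,523.53 ÷ 5.1623 = CHF 208,729.35
CHF 208,729.35 ÷ 0.054011 = ZAR 3,864,571.11

ZAR 3,864,571.11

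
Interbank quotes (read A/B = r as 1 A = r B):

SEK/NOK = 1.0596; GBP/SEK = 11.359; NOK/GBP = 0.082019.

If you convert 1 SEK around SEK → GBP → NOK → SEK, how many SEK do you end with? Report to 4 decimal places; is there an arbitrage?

1.0130 (arbitrage exists)

Around SEK → GBP → NOK → SEK: 1 ÷ 11.359 ÷ 0.082019 ÷ 1.0596 = 1.012986
Product > 1; profitable direction is SEK → GBP → NOK → SEK.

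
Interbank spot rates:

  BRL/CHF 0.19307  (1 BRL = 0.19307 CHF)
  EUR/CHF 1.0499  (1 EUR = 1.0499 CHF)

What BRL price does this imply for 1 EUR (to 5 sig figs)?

1 EUR × 1.0499 = 1.0499 CHF
1.0499 CHF ÷ 0.19307 = 5.43792 BRL

EUR/BRL = 5.4379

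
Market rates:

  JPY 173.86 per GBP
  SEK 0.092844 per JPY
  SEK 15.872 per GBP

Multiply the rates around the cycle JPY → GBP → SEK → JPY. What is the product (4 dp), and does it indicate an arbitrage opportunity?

0.9833 (arbitrage exists)

Around JPY → GBP → SEK → JPY: 1 ÷ 173.86 × 15.872 ÷ 0.092844 = 0.983282
Product < 1; profitable direction is JPY → SEK → GBP → JPY.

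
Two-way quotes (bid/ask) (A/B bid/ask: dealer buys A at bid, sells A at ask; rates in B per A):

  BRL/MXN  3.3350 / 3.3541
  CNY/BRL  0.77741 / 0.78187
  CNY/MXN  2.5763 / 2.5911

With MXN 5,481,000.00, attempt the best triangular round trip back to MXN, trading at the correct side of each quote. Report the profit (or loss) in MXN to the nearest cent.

Best loop MXN → CNY → BRL → MXN:
MXN 5,481,000.00 ÷ 2.5911 (buy CNY at ask) = CNY 2,115,317.82
CNY 2,115,317.82 × 0.77741 (sell CNY at bid) = BRL 1,644,469.23
BRL 1,644,469.23 × 3.3350 (sell BRL at bid) = MXN 5,484,304.87

Net profit: MXN 3,304.87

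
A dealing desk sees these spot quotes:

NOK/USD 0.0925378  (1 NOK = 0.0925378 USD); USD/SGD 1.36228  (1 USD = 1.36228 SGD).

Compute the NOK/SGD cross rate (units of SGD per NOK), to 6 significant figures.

1 NOK × 0.0925378 = 0.0925378 USD
0.0925378 USD × 1.36228 = 0.126062 SGD

NOK/SGD = 0.126062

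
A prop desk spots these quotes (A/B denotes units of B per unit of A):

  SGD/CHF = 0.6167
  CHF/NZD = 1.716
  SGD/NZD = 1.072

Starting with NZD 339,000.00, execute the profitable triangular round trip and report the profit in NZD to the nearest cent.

Profit: NZD 4,402.34

Profitable loop is NZD → CHF → SGD → NZD:
NZD 339,000.00 ÷ 1.716 = CHF 197,552.45
CHF 197,552.45 ÷ 0.6167 = SGD 320,338.00
SGD 320,338.00 × 1.072 = NZD 343,402.34
Profit = NZD 343,402.34 − NZD 339,000.00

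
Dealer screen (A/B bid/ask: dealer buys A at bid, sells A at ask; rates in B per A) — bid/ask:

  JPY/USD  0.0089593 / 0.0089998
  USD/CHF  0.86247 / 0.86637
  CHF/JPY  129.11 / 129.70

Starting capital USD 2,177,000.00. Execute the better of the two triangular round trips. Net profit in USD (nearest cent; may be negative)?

Best loop USD → CHF → JPY → USD:
USD 2,177,000.00 × 0.86247 (sell USD at bid) = CHF 1,877,597.19
CHF 1,877,597.19 × 129.11 (sell CHF at bid) = JPY 242,416,573
JPY 242,416,573 × 0.0089593 (sell JPY at bid) = USD 2,171,882.80

Net result: USD -5,117.20 (no profitable arbitrage after spreads)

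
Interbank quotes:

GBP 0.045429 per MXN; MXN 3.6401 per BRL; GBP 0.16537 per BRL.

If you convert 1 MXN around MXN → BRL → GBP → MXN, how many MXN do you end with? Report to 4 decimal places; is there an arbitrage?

Around MXN → BRL → GBP → MXN: 1 ÷ 3.6401 × 0.16537 ÷ 0.045429 = 1.000024
Product ≈ 1 (deviation 0.002%, within rounding noise).

1.0000 (no arbitrage)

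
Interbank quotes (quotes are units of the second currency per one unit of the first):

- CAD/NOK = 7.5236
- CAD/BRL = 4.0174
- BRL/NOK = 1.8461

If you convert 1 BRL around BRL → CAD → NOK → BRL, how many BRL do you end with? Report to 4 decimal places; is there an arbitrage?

Around BRL → CAD → NOK → BRL: 1 ÷ 4.0174 × 7.5236 ÷ 1.8461 = 1.014438
Product > 1; profitable direction is BRL → CAD → NOK → BRL.

1.0144 (arbitrage exists)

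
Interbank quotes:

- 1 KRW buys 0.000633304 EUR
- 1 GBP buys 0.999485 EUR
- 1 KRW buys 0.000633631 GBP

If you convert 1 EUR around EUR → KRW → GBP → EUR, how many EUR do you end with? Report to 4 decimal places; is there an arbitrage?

Around EUR → KRW → GBP → EUR: 1 ÷ 0.000633304 × 0.000633631 × 0.999485 = 1.000001
Product ≈ 1 (deviation 0.000%, within rounding noise).

1.0000 (no arbitrage)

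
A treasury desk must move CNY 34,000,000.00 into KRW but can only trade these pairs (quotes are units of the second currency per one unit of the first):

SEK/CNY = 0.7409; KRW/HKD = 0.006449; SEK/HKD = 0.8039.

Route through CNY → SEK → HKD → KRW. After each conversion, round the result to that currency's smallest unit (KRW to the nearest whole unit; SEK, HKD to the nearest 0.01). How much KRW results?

KRW 5,720,433,931

CNY 34,000,000.00 ÷ 0.7409 = SEK 45,890,133.62
SEK 45,890,133.62 × 0.8039 = HKD 36,891,078.42
HKD 36,891,078.42 ÷ 0.006449 = KRW 5,720,433,931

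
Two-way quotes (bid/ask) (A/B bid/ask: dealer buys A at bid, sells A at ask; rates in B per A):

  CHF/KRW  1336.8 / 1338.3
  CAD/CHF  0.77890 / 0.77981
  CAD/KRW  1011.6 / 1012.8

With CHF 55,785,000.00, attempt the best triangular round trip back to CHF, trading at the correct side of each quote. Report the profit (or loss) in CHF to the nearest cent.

Net profit: CHF 1,566,117.61

Best loop CHF → KRW → CAD → CHF:
CHF 55,785,000.00 × 1336.8 (sell CHF at bid) = KRW 74,573,388,000
KRW 74,573,388,000 ÷ 1012.8 (buy CAD at ask) = CAD 73,630,912.32
CAD 73,630,912.32 × 0.77890 (sell CAD at bid) = CHF 57,351,117.61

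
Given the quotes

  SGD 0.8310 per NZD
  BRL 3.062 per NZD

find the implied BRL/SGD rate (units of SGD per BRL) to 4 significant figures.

BRL/SGD = 0.2714

1 BRL ÷ 3.062 = 0.326584 NZD
0.326584 NZD × 0.8310 = 0.271391 SGD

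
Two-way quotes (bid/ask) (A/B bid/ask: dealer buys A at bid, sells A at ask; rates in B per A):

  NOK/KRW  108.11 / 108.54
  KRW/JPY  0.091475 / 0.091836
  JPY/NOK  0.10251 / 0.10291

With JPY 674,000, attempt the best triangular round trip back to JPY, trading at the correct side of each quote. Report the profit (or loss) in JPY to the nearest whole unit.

Best loop JPY → NOK → KRW → JPY:
JPY 674,000 × 0.10251 (sell JPY at bid) = NOK 69,091.74
NOK 69,091.74 × 108.11 (sell NOK at bid) = KRW 7,469,508
KRW 7,469,508 × 0.091475 (sell KRW at bid) = JPY 683,273

Net profit: JPY 9,273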